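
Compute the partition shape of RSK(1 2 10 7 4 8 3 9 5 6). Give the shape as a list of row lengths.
[5, 3, 1, 1]

RSK row insertion gives P = [[1, 2, 3, 5, 6], [4, 8, 9], [7], [10]], which has shape [5, 3, 1, 1].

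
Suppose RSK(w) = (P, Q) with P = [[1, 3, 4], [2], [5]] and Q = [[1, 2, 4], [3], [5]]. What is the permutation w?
Reverse the RSK construction: for i from n down to 1, find the cell of Q containing i, remove the entry at that cell from P, and reverse-bump it up through P; the value ejected from row 1 is w(i).

Step i=5: Q has 5 at row 3, column 1; remove 5 from row 3 of P and reverse-bump: 5 enters row 2 and ejects 2; 2 enters row 1 and ejects 1. So w(5) = 1. P is now [[2, 3, 4], [5]].
Step i=4: Q has 4 at row 1, column 3; remove that cell from P, ejecting 4. So w(4) = 4. P is now [[2, 3], [5]].
Step i=3: Q has 3 at row 2, column 1; remove 5 from row 2 of P and reverse-bump: 5 enters row 1 and ejects 3. So w(3) = 3. P is now [[2, 5]].
Step i=2: Q has 2 at row 1, column 2; remove that cell from P, ejecting 5. So w(2) = 5. P is now [[2]].
Step i=1: Q has 1 at row 1, column 1; remove that cell from P, ejecting 2. So w(1) = 2. P is now [].

So w = 2 5 3 4 1.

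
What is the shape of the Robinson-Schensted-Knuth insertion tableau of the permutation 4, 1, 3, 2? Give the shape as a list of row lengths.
[2, 1, 1]

RSK row insertion gives P = [[1, 2], [3], [4]], which has shape [2, 1, 1].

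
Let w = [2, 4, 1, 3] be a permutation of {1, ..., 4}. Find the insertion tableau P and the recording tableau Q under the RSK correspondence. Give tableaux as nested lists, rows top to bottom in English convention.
Insert each entry of the permutation into P by Schensted row insertion, recording in Q the position of each new cell.

Insert 2: appended to row 1. P = [[2]].
Insert 4: appended to row 1. P = [[2, 4]].
Insert 1: 1 bumps 2 from row 1; 2 starts row 2. P = [[1, 4], [2]].
Insert 3: 3 bumps 4 from row 1; 4 appends to row 2. P = [[1, 3], [2, 4]].

So P = [[1, 3], [2, 4]], Q = [[1, 2], [3, 4]].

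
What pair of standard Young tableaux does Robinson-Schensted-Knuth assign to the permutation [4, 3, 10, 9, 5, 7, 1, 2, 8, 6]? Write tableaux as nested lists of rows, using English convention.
Insert each entry of the permutation into P by Schensted row insertion, recording in Q the position of each new cell.

Insert 4: appended to row 1. P = [[4]].
Insert 3: 3 bumps 4 from row 1; 4 starts row 2. P = [[3], [4]].
Insert 10: appended to row 1. P = [[3, 10], [4]].
Insert 9: 9 bumps 10 from row 1; 10 appends to row 2. P = [[3, 9], [4, 10]].
Insert 5: 5 bumps 9 from row 1; 9 bumps 10 from row 2; 10 starts row 3. P = [[3, 5], [4, 9], [10]].
Insert 7: appended to row 1. P = [[3, 5, 7], [4, 9], [10]].
Insert 1: 1 bumps 3 from row 1; 3 bumps 4 from row 2; 4 bumps 10 from row 3; 10 starts row 4. P = [[1, 5, 7], [3, 9], [4], [10]].
Insert 2: 2 bumps 5 from row 1; 5 bumps 9 from row 2; 9 appends to row 3. P = [[1, 2, 7], [3, 5], [4, 9], [10]].
Insert 8: appended to row 1. P = [[1, 2, 7, 8], [3, 5], [4, 9], [10]].
Insert 6: 6 bumps 7 from row 1; 7 appends to row 2. P = [[1, 2, 6, 8], [3, 5, 7], [4, 9], [10]].

So P = [[1, 2, 6, 8], [3, 5, 7], [4, 9], [10]], Q = [[1, 3, 6, 9], [2, 4, 10], [5, 8], [7]].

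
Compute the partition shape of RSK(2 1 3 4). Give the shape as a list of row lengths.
[3, 1]

Row-insert each entry into an empty tableau.

After inserting 2: P = [[2]].
After inserting 1: P = [[1], [2]].
After inserting 3: P = [[1, 3], [2]].
After inserting 4: P = [[1, 3, 4], [2]].

The final insertion tableau P = [[1, 3, 4], [2]] has shape [3, 1].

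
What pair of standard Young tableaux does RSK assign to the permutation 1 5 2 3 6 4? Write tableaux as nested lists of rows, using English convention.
Insert each entry of the permutation into P by Schensted row insertion, recording in Q the position of each new cell.

Insert 1: appended to row 1. P = [[1]], Q = [[1]].
Insert 5: appended to row 1. P = [[1, 5]], Q = [[1, 2]].
Insert 2: 2 bumps 5 from row 1; 5 starts row 2. P = [[1, 2], [5]], Q = [[1, 2], [3]].
Insert 3: appended to row 1. P = [[1, 2, 3], [5]], Q = [[1, 2, 4], [3]].
Insert 6: appended to row 1. P = [[1, 2, 3, 6], [5]], Q = [[1, 2, 4, 5], [3]].
Insert 4: 4 bumps 6 from row 1; 6 appends to row 2. P = [[1, 2, 3, 4], [5, 6]], Q = [[1, 2, 4, 5], [3, 6]].

So P = [[1, 2, 3, 4], [5, 6]], Q = [[1, 2, 4, 5], [3, 6]].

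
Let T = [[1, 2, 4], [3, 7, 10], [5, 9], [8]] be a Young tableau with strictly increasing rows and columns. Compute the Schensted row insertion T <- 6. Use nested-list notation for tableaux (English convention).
[[1, 2, 4, 6], [3, 7, 10], [5, 9], [8]]

6 is larger than every entry of row 1, so it is appended to row 1. The new tableau is [[1, 2, 4, 6], [3, 7, 10], [5, 9], [8]].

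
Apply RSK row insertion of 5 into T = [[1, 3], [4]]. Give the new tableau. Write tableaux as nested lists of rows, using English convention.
[[1, 3, 5], [4]]

5 is larger than every entry of row 1, so it is appended to row 1. The new tableau is [[1, 3, 5], [4]].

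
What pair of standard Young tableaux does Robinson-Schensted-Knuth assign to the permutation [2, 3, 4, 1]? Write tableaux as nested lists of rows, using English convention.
Insert each entry of the permutation into P by Schensted row insertion, recording in Q the position of each new cell.

Insert 2: appended to row 1. P = [[2]].
Insert 3: appended to row 1. P = [[2, 3]].
Insert 4: appended to row 1. P = [[2, 3, 4]].
Insert 1: 1 bumps 2 from row 1; 2 starts row 2. P = [[1, 3, 4], [2]].

So P = [[1, 3, 4], [2]], Q = [[1, 2, 3], [4]].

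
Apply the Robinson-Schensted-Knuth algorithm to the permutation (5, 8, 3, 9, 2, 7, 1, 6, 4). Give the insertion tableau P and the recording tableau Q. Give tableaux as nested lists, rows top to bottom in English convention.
Insert each entry of the permutation into P by Schensted row insertion, recording in Q the position of each new cell.

Insert 5: appended to row 1. P = [[5]].
Insert 8: appended to row 1. P = [[5, 8]].
Insert 3: 3 bumps 5 from row 1; 5 starts row 2. P = [[3, 8], [5]].
Insert 9: appended to row 1. P = [[3, 8, 9], [5]].
Insert 2: 2 bumps 3 from row 1; 3 bumps 5 from row 2; 5 starts row 3. P = [[2, 8, 9], [3], [5]].
Insert 7: 7 bumps 8 from row 1; 8 appends to row 2. P = [[2, 7, 9], [3, 8], [5]].
Insert 1: 1 bumps 2 from row 1; 2 bumps 3 from row 2; 3 bumps 5 from row 3; 5 starts row 4. P = [[1, 7, 9], [2, 8], [3], [5]].
Insert 6: 6 bumps 7 from row 1; 7 bumps 8 from row 2; 8 appends to row 3. P = [[1, 6, 9], [2, 7], [3, 8], [5]].
Insert 4: 4 bumps 6 from row 1; 6 bumps 7 from row 2; 7 bumps 8 from row 3; 8 appends to row 4. P = [[1, 4, 9], [2, 6], [3, 7], [5, 8]].

So P = [[1, 4, 9], [2, 6], [3, 7], [5, 8]], Q = [[1, 2, 4], [3, 6], [5, 8], [7, 9]].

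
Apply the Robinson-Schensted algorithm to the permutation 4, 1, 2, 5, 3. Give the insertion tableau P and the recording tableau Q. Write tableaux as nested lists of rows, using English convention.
Insert each entry of the permutation into P by Schensted row insertion, recording in Q the position of each new cell.

Insert 4: appended to row 1. P = [[4]], Q = [[1]].
Insert 1: 1 bumps 4 from row 1; 4 starts row 2. P = [[1], [4]], Q = [[1], [2]].
Insert 2: appended to row 1. P = [[1, 2], [4]], Q = [[1, 3], [2]].
Insert 5: appended to row 1. P = [[1, 2, 5], [4]], Q = [[1, 3, 4], [2]].
Insert 3: 3 bumps 5 from row 1; 5 appends to row 2. P = [[1, 2, 3], [4, 5]], Q = [[1, 3, 4], [2, 5]].

So P = [[1, 2, 3], [4, 5]], Q = [[1, 3, 4], [2, 5]].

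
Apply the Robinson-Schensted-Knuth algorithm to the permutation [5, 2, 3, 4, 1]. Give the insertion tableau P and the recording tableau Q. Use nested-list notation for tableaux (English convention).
Insert each entry of the permutation into P by Schensted row insertion, recording in Q the position of each new cell.

Insert 5: appended to row 1. P = [[5]], Q = [[1]].
Insert 2: 2 bumps 5 from row 1; 5 starts row 2. P = [[2], [5]], Q = [[1], [2]].
Insert 3: appended to row 1. P = [[2, 3], [5]], Q = [[1, 3], [2]].
Insert 4: appended to row 1. P = [[2, 3, 4], [5]], Q = [[1, 3, 4], [2]].
Insert 1: 1 bumps 2 from row 1; 2 bumps 5 from row 2; 5 starts row 3. P = [[1, 3, 4], [2], [5]], Q = [[1, 3, 4], [2], [5]].

So P = [[1, 3, 4], [2], [5]], Q = [[1, 3, 4], [2], [5]].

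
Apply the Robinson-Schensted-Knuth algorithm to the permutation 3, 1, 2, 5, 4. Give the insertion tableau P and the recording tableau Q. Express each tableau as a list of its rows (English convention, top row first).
P = [[1, 2, 4], [3, 5]], Q = [[1, 3, 4], [2, 5]]

Insert each entry of the permutation into P by Schensted row insertion, recording in Q the position of each new cell.

Insert 3: appended to row 1. P = [[3]].
Insert 1: 1 bumps 3 from row 1; 3 starts row 2. P = [[1], [3]].
Insert 2: appended to row 1. P = [[1, 2], [3]].
Insert 5: appended to row 1. P = [[1, 2, 5], [3]].
Insert 4: 4 bumps 5 from row 1; 5 appends to row 2. P = [[1, 2, 4], [3, 5]].

So P = [[1, 2, 4], [3, 5]], Q = [[1, 3, 4], [2, 5]].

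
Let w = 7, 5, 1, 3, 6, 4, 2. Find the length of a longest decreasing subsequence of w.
4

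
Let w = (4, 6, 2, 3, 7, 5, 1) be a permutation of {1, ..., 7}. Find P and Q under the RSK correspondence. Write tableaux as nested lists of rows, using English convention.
P = [[1, 3, 5], [2, 6, 7], [4]], Q = [[1, 2, 5], [3, 4, 6], [7]]

Insert each entry of the permutation into P by Schensted row insertion, recording in Q the position of each new cell.

After inserting 4: P = [[4]].
After inserting 6: P = [[4, 6]].
After inserting 2: P = [[2, 6], [4]].
After inserting 3: P = [[2, 3], [4, 6]].
After inserting 7: P = [[2, 3, 7], [4, 6]].
After inserting 5: P = [[2, 3, 5], [4, 6, 7]].
After inserting 1: P = [[1, 3, 5], [2, 6, 7], [4]].

So P = [[1, 3, 5], [2, 6, 7], [4]], Q = [[1, 2, 5], [3, 4, 6], [7]].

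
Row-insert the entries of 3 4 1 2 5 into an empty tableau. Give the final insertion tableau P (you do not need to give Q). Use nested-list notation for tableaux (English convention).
P = [[1, 2, 5], [3, 4]]

Insert 3: appended to row 1. P = [[3]].
Insert 4: appended to row 1. P = [[3, 4]].
Insert 1: 1 bumps 3 from row 1; 3 starts row 2. P = [[1, 4], [3]].
Insert 2: 2 bumps 4 from row 1; 4 appends to row 2. P = [[1, 2], [3, 4]].
Insert 5: appended to row 1. P = [[1, 2, 5], [3, 4]].

So P = [[1, 2, 5], [3, 4]].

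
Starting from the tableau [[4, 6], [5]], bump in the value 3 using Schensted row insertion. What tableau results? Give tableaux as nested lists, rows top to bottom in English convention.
[[3, 6], [4], [5]]

In row 1, 3 replaces 4 (the leftmost entry greater than 3); 4 is bumped to row 2. In row 2, 4 replaces 5 (the leftmost entry greater than 4); 5 is bumped to row 3. 5 starts a new row 3. The new tableau is [[3, 6], [4], [5]].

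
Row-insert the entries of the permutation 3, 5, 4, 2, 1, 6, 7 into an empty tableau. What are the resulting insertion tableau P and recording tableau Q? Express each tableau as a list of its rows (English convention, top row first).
P = [[1, 4, 6, 7], [2], [3], [5]], Q = [[1, 2, 6, 7], [3], [4], [5]]

Insert each entry of the permutation into P by Schensted row insertion, recording in Q the position of each new cell.

Insert 3: appended to row 1. P = [[3]].
Insert 5: appended to row 1. P = [[3, 5]].
Insert 4: 4 bumps 5 from row 1; 5 starts row 2. P = [[3, 4], [5]].
Insert 2: 2 bumps 3 from row 1; 3 bumps 5 from row 2; 5 starts row 3. P = [[2, 4], [3], [5]].
Insert 1: 1 bumps 2 from row 1; 2 bumps 3 from row 2; 3 bumps 5 from row 3; 5 starts row 4. P = [[1, 4], [2], [3], [5]].
Insert 6: appended to row 1. P = [[1, 4, 6], [2], [3], [5]].
Insert 7: appended to row 1. P = [[1, 4, 6, 7], [2], [3], [5]].

So P = [[1, 4, 6, 7], [2], [3], [5]], Q = [[1, 2, 6, 7], [3], [4], [5]].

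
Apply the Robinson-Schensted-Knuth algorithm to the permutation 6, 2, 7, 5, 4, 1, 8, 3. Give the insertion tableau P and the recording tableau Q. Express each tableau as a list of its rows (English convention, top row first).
Insert each entry of the permutation into P by Schensted row insertion, recording in Q the position of each new cell.

Insert 6: appended to row 1. P = [[6]].
Insert 2: 2 bumps 6 from row 1; 6 starts row 2. P = [[2], [6]].
Insert 7: appended to row 1. P = [[2, 7], [6]].
Insert 5: 5 bumps 7 from row 1; 7 appends to row 2. P = [[2, 5], [6, 7]].
Insert 4: 4 bumps 5 from row 1; 5 bumps 6 from row 2; 6 starts row 3. P = [[2, 4], [5, 7], [6]].
Insert 1: 1 bumps 2 from row 1; 2 bumps 5 from row 2; 5 bumps 6 from row 3; 6 starts row 4. P = [[1, 4], [2, 7], [5], [6]].
Insert 8: appended to row 1. P = [[1, 4, 8], [2, 7], [5], [6]].
Insert 3: 3 bumps 4 from row 1; 4 bumps 7 from row 2; 7 appends to row 3. P = [[1, 3, 8], [2, 4], [5, 7], [6]].

So P = [[1, 3, 8], [2, 4], [5, 7], [6]], Q = [[1, 3, 7], [2, 4], [5, 8], [6]].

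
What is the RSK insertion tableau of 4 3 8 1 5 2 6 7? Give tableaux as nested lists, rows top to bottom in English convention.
P = [[1, 2, 6, 7], [3, 5], [4, 8]]

Insert 4: appended to row 1. P = [[4]].
Insert 3: 3 bumps 4 from row 1; 4 starts row 2. P = [[3], [4]].
Insert 8: appended to row 1. P = [[3, 8], [4]].
Insert 1: 1 bumps 3 from row 1; 3 bumps 4 from row 2; 4 starts row 3. P = [[1, 8], [3], [4]].
Insert 5: 5 bumps 8 from row 1; 8 appends to row 2. P = [[1, 5], [3, 8], [4]].
Insert 2: 2 bumps 5 from row 1; 5 bumps 8 from row 2; 8 appends to row 3. P = [[1, 2], [3, 5], [4, 8]].
Insert 6: appended to row 1. P = [[1, 2, 6], [3, 5], [4, 8]].
Insert 7: appended to row 1. P = [[1, 2, 6, 7], [3, 5], [4, 8]].

So P = [[1, 2, 6, 7], [3, 5], [4, 8]].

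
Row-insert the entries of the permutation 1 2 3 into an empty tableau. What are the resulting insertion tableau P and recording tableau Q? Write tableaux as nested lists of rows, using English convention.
P = [[1, 2, 3]], Q = [[1, 2, 3]]

Insert each entry of the permutation into P by Schensted row insertion, recording in Q the position of each new cell.

Insert 1: appended to row 1. P = [[1]].
Insert 2: appended to row 1. P = [[1, 2]].
Insert 3: appended to row 1. P = [[1, 2, 3]].

So P = [[1, 2, 3]], Q = [[1, 2, 3]].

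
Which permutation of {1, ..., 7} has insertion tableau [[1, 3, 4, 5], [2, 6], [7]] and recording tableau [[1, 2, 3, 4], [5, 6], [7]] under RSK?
2 3 4 7 1 6 5

Reverse the RSK construction: for i from n down to 1, find the cell of Q containing i, remove the entry at that cell from P, and reverse-bump it up through P; the value ejected from row 1 is w(i).

Step i=7: Q has 7 at row 3, column 1; remove 7 from row 3 of P and reverse-bump: 7 enters row 2 and ejects 6; 6 enters row 1 and ejects 5. So w(7) = 5. P is now [[1, 3, 4, 6], [2, 7]].
Step i=6: Q has 6 at row 2, column 2; remove 7 from row 2 of P and reverse-bump: 7 enters row 1 and ejects 6. So w(6) = 6. P is now [[1, 3, 4, 7], [2]].
Step i=5: Q has 5 at row 2, column 1; remove 2 from row 2 of P and reverse-bump: 2 enters row 1 and ejects 1. So w(5) = 1. P is now [[2, 3, 4, 7]].
Step i=4: Q has 4 at row 1, column 4; remove that cell from P, ejecting 7. So w(4) = 7. P is now [[2, 3, 4]].
Step i=3: Q has 3 at row 1, column 3; remove that cell from P, ejecting 4. So w(3) = 4. P is now [[2, 3]].
Step i=2: Q has 2 at row 1, column 2; remove that cell from P, ejecting 3. So w(2) = 3. P is now [[2]].
Step i=1: Q has 1 at row 1, column 1; remove that cell from P, ejecting 2. So w(1) = 2. P is now [].

So w = 2 3 4 7 1 6 5.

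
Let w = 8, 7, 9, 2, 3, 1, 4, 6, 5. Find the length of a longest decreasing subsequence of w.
4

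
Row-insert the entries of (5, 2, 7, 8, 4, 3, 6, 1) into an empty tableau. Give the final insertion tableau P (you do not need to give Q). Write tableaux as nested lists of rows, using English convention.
After inserting 5: P = [[5]].
After inserting 2: P = [[2], [5]].
After inserting 7: P = [[2, 7], [5]].
After inserting 8: P = [[2, 7, 8], [5]].
After inserting 4: P = [[2, 4, 8], [5, 7]].
After inserting 3: P = [[2, 3, 8], [4, 7], [5]].
After inserting 6: P = [[2, 3, 6], [4, 7, 8], [5]].
After inserting 1: P = [[1, 3, 6], [2, 7, 8], [4], [5]].

So P = [[1, 3, 6], [2, 7, 8], [4], [5]].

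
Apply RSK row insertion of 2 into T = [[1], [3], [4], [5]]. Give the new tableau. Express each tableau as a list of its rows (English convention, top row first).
[[1, 2], [3], [4], [5]]

2 is larger than every entry of row 1, so it is appended to row 1. The new tableau is [[1, 2], [3], [4], [5]].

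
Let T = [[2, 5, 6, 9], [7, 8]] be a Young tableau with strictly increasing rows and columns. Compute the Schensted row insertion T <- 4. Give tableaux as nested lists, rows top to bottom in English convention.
In row 1, 4 replaces 5 (the leftmost entry greater than 4); 5 is bumped to row 2. In row 2, 5 replaces 7 (the leftmost entry greater than 5); 7 is bumped to row 3. 7 starts a new row 3. The new tableau is [[2, 4, 6, 9], [5, 8], [7]].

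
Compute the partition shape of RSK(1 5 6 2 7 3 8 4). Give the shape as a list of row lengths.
[5, 3]

Row-insert each entry into an empty tableau.

After inserting 1: P = [[1]].
After inserting 5: P = [[1, 5]].
After inserting 6: P = [[1, 5, 6]].
After inserting 2: P = [[1, 2, 6], [5]].
After inserting 7: P = [[1, 2, 6, 7], [5]].
After inserting 3: P = [[1, 2, 3, 7], [5, 6]].
After inserting 8: P = [[1, 2, 3, 7, 8], [5, 6]].
After inserting 4: P = [[1, 2, 3, 4, 8], [5, 6, 7]].

The final insertion tableau P = [[1, 2, 3, 4, 8], [5, 6, 7]] has shape [5, 3].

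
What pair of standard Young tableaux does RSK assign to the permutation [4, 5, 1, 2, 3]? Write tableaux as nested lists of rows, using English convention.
Insert each entry of the permutation into P by Schensted row insertion, recording in Q the position of each new cell.

After inserting 4: P = [[4]].
After inserting 5: P = [[4, 5]].
After inserting 1: P = [[1, 5], [4]].
After inserting 2: P = [[1, 2], [4, 5]].
After inserting 3: P = [[1, 2, 3], [4, 5]].

So P = [[1, 2, 3], [4, 5]], Q = [[1, 2, 5], [3, 4]].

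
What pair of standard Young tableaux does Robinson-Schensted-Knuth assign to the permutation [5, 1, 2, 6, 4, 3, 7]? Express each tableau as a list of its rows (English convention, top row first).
Insert each entry of the permutation into P by Schensted row insertion, recording in Q the position of each new cell.

Insert 5: appended to row 1. P = [[5]].
Insert 1: 1 bumps 5 from row 1; 5 starts row 2. P = [[1], [5]].
Insert 2: appended to row 1. P = [[1, 2], [5]].
Insert 6: appended to row 1. P = [[1, 2, 6], [5]].
Insert 4: 4 bumps 6 from row 1; 6 appends to row 2. P = [[1, 2, 4], [5, 6]].
Insert 3: 3 bumps 4 from row 1; 4 bumps 5 from row 2; 5 starts row 3. P = [[1, 2, 3], [4, 6], [5]].
Insert 7: appended to row 1. P = [[1, 2, 3, 7], [4, 6], [5]].

So P = [[1, 2, 3, 7], [4, 6], [5]], Q = [[1, 3, 4, 7], [2, 5], [6]].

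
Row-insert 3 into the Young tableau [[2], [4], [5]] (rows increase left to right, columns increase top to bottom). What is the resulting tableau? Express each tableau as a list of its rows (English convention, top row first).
3 is larger than every entry of row 1, so it is appended to row 1. The new tableau is [[2, 3], [4], [5]].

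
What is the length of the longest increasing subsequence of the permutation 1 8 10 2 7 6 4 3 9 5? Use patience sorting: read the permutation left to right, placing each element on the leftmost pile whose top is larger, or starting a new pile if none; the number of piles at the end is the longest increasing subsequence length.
4

1: new pile. tops = [1]
8: new pile. tops = [1, 8]
10: new pile. tops = [1, 8, 10]
2: onto pile 2 (replacing 8). tops = [1, 2, 10]
7: onto pile 3 (replacing 10). tops = [1, 2, 7]
6: onto pile 3 (replacing 7). tops = [1, 2, 6]
4: onto pile 3 (replacing 6). tops = [1, 2, 4]
3: onto pile 3 (replacing 4). tops = [1, 2, 3]
9: new pile. tops = [1, 2, 3, 9]
5: onto pile 4 (replacing 9). tops = [1, 2, 3, 5]

4 piles, so the longest increasing subsequence has length 4.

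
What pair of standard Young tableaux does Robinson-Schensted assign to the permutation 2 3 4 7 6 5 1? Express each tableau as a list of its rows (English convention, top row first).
P = [[1, 3, 4, 5], [2], [6], [7]], Q = [[1, 2, 3, 4], [5], [6], [7]]

Insert each entry of the permutation into P by Schensted row insertion, recording in Q the position of each new cell.

Insert 2: appended to row 1. P = [[2]].
Insert 3: appended to row 1. P = [[2, 3]].
Insert 4: appended to row 1. P = [[2, 3, 4]].
Insert 7: appended to row 1. P = [[2, 3, 4, 7]].
Insert 6: 6 bumps 7 from row 1; 7 starts row 2. P = [[2, 3, 4, 6], [7]].
Insert 5: 5 bumps 6 from row 1; 6 bumps 7 from row 2; 7 starts row 3. P = [[2, 3, 4, 5], [6], [7]].
Insert 1: 1 bumps 2 from row 1; 2 bumps 6 from row 2; 6 bumps 7 from row 3; 7 starts row 4. P = [[1, 3, 4, 5], [2], [6], [7]].

So P = [[1, 3, 4, 5], [2], [6], [7]], Q = [[1, 2, 3, 4], [5], [6], [7]].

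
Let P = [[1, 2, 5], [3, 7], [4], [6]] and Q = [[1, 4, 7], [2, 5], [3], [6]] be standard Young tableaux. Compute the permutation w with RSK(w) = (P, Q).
6 4 1 7 3 2 5

Reverse RSK: for i = n, n-1, ..., 1, locate i in Q, remove the corresponding corner cell from P, and reverse-bump its entry up through P; the value ejected from row 1 is w(i).

So w = 6 4 1 7 3 2 5.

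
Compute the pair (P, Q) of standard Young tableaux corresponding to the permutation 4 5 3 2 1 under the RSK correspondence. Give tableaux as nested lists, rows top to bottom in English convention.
Insert each entry of the permutation into P by Schensted row insertion, recording in Q the position of each new cell.

Insert 4: appended to row 1. P = [[4]], Q = [[1]].
Insert 5: appended to row 1. P = [[4, 5]], Q = [[1, 2]].
Insert 3: 3 bumps 4 from row 1; 4 starts row 2. P = [[3, 5], [4]], Q = [[1, 2], [3]].
Insert 2: 2 bumps 3 from row 1; 3 bumps 4 from row 2; 4 starts row 3. P = [[2, 5], [3], [4]], Q = [[1, 2], [3], [4]].
Insert 1: 1 bumps 2 from row 1; 2 bumps 3 from row 2; 3 bumps 4 from row 3; 4 starts row 4. P = [[1, 5], [2], [3], [4]], Q = [[1, 2], [3], [4], [5]].

So P = [[1, 5], [2], [3], [4]], Q = [[1, 2], [3], [4], [5]].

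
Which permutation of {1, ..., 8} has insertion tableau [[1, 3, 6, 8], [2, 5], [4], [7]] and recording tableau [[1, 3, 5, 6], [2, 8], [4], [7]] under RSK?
7 4 5 2 6 8 1 3

Reverse the RSK construction: for i from n down to 1, find the cell of Q containing i, remove the entry at that cell from P, and reverse-bump it up through P; the value ejected from row 1 is w(i).

Step i=8: Q has 8 at row 2, column 2; remove 5 from row 2 of P and reverse-bump: 5 enters row 1 and ejects 3. So w(8) = 3. P is now [[1, 5, 6, 8], [2], [4], [7]].
Step i=7: Q has 7 at row 4, column 1; remove 7 from row 4 of P and reverse-bump: 7 enters row 3 and ejects 4; 4 enters row 2 and ejects 2; 2 enters row 1 and ejects 1. So w(7) = 1. P is now [[2, 5, 6, 8], [4], [7]].
Step i=6: Q has 6 at row 1, column 4; remove that cell from P, ejecting 8. So w(6) = 8. P is now [[2, 5, 6], [4], [7]].
Step i=5: Q has 5 at row 1, column 3; remove that cell from P, ejecting 6. So w(5) = 6. P is now [[2, 5], [4], [7]].
Step i=4: Q has 4 at row 3, column 1; remove 7 from row 3 of P and reverse-bump: 7 enters row 2 and ejects 4; 4 enters row 1 and ejects 2. So w(4) = 2. P is now [[4, 5], [7]].
Step i=3: Q has 3 at row 1, column 2; remove that cell from P, ejecting 5. So w(3) = 5. P is now [[4], [7]].
Step i=2: Q has 2 at row 2, column 1; remove 7 from row 2 of P and reverse-bump: 7 enters row 1 and ejects 4. So w(2) = 4. P is now [[7]].
Step i=1: Q has 1 at row 1, column 1; remove that cell from P, ejecting 7. So w(1) = 7. P is now [].

So w = 7 4 5 2 6 8 1 3.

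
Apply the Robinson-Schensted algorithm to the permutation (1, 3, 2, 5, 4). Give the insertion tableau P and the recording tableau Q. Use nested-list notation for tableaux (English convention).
Insert each entry of the permutation into P by Schensted row insertion, recording in Q the position of each new cell.

Insert 1: appended to row 1. P = [[1]].
Insert 3: appended to row 1. P = [[1, 3]].
Insert 2: 2 bumps 3 from row 1; 3 starts row 2. P = [[1, 2], [3]].
Insert 5: appended to row 1. P = [[1, 2, 5], [3]].
Insert 4: 4 bumps 5 from row 1; 5 appends to row 2. P = [[1, 2, 4], [3, 5]].

So P = [[1, 2, 4], [3, 5]], Q = [[1, 2, 4], [3, 5]].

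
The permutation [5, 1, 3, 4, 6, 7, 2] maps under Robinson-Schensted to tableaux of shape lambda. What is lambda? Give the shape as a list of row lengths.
Row-insert each entry into an empty tableau.

After inserting 5: P = [[5]].
After inserting 1: P = [[1], [5]].
After inserting 3: P = [[1, 3], [5]].
After inserting 4: P = [[1, 3, 4], [5]].
After inserting 6: P = [[1, 3, 4, 6], [5]].
After inserting 7: P = [[1, 3, 4, 6, 7], [5]].
After inserting 2: P = [[1, 2, 4, 6, 7], [3], [5]].

The final insertion tableau P = [[1, 2, 4, 6, 7], [3], [5]] has shape [5, 1, 1].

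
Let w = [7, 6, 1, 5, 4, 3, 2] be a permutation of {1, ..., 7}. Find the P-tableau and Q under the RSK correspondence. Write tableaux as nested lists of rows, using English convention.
P = [[1, 2], [3], [4], [5], [6], [7]], Q = [[1, 4], [2], [3], [5], [6], [7]]

Insert each entry of the permutation into P by Schensted row insertion, recording in Q the position of each new cell.

Insert 7: appended to row 1. P = [[7]].
Insert 6: 6 bumps 7 from row 1; 7 starts row 2. P = [[6], [7]].
Insert 1: 1 bumps 6 from row 1; 6 bumps 7 from row 2; 7 starts row 3. P = [[1], [6], [7]].
Insert 5: appended to row 1. P = [[1, 5], [6], [7]].
Insert 4: 4 bumps 5 from row 1; 5 bumps 6 from row 2; 6 bumps 7 from row 3; 7 starts row 4. P = [[1, 4], [5], [6], [7]].
Insert 3: 3 bumps 4 from row 1; 4 bumps 5 from row 2; 5 bumps 6 from row 3; 6 bumps 7 from row 4; 7 starts row 5. P = [[1, 3], [4], [5], [6], [7]].
Insert 2: 2 bumps 3 from row 1; 3 bumps 4 from row 2; 4 bumps 5 from row 3; 5 bumps 6 from row 4; 6 bumps 7 from row 5; 7 starts row 6. P = [[1, 2], [3], [4], [5], [6], [7]].

So P = [[1, 2], [3], [4], [5], [6], [7]], Q = [[1, 4], [2], [3], [5], [6], [7]].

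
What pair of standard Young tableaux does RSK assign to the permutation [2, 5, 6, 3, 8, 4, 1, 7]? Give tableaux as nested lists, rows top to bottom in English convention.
Insert each entry of the permutation into P by Schensted row insertion, recording in Q the position of each new cell.

Insert 2: appended to row 1. P = [[2]].
Insert 5: appended to row 1. P = [[2, 5]].
Insert 6: appended to row 1. P = [[2, 5, 6]].
Insert 3: 3 bumps 5 from row 1; 5 starts row 2. P = [[2, 3, 6], [5]].
Insert 8: appended to row 1. P = [[2, 3, 6, 8], [5]].
Insert 4: 4 bumps 6 from row 1; 6 appends to row 2. P = [[2, 3, 4, 8], [5, 6]].
Insert 1: 1 bumps 2 from row 1; 2 bumps 5 from row 2; 5 starts row 3. P = [[1, 3, 4, 8], [2, 6], [5]].
Insert 7: 7 bumps 8 from row 1; 8 appends to row 2. P = [[1, 3, 4, 7], [2, 6, 8], [5]].

So P = [[1, 3, 4, 7], [2, 6, 8], [5]], Q = [[1, 2, 3, 5], [4, 6, 8], [7]].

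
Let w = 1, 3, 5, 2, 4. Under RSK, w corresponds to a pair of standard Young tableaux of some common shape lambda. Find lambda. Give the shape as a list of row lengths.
RSK row insertion gives P = [[1, 2, 4], [3, 5]], which has shape [3, 2].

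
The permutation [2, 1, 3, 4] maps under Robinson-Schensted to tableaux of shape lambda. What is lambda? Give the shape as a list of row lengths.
[3, 1]

RSK row insertion gives P = [[1, 3, 4], [2]], which has shape [3, 1].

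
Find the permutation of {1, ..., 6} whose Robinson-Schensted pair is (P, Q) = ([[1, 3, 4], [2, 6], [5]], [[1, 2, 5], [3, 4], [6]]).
5 6 2 3 4 1

Reverse the RSK construction: for i from n down to 1, find the cell of Q containing i, remove the entry at that cell from P, and reverse-bump it up through P; the value ejected from row 1 is w(i).

Step i=6: Q has 6 at row 3, column 1; remove 5 from row 3 of P and reverse-bump: 5 enters row 2 and ejects 2; 2 enters row 1 and ejects 1. So w(6) = 1. P is now [[2, 3, 4], [5, 6]].
Step i=5: Q has 5 at row 1, column 3; remove that cell from P, ejecting 4. So w(5) = 4. P is now [[2, 3], [5, 6]].
Step i=4: Q has 4 at row 2, column 2; remove 6 from row 2 of P and reverse-bump: 6 enters row 1 and ejects 3. So w(4) = 3. P is now [[2, 6], [5]].
Step i=3: Q has 3 at row 2, column 1; remove 5 from row 2 of P and reverse-bump: 5 enters row 1 and ejects 2. So w(3) = 2. P is now [[5, 6]].
Step i=2: Q has 2 at row 1, column 2; remove that cell from P, ejecting 6. So w(2) = 6. P is now [[5]].
Step i=1: Q has 1 at row 1, column 1; remove that cell from P, ejecting 5. So w(1) = 5. P is now [].

So w = 5 6 2 3 4 1.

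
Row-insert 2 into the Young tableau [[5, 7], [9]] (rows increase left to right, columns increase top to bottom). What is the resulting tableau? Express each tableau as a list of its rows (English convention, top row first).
In row 1, 2 replaces 5 (the leftmost entry greater than 2); 5 is bumped to row 2. In row 2, 5 replaces 9 (the leftmost entry greater than 5); 9 is bumped to row 3. 9 starts a new row 3. The new tableau is [[2, 7], [5], [9]].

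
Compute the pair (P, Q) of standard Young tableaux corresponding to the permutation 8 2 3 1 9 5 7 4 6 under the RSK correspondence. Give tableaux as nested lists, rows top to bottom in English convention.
Insert each entry of the permutation into P by Schensted row insertion, recording in Q the position of each new cell.

Insert 8: appended to row 1. P = [[8]].
Insert 2: 2 bumps 8 from row 1; 8 starts row 2. P = [[2], [8]].
Insert 3: appended to row 1. P = [[2, 3], [8]].
Insert 1: 1 bumps 2 from row 1; 2 bumps 8 from row 2; 8 starts row 3. P = [[1, 3], [2], [8]].
Insert 9: appended to row 1. P = [[1, 3, 9], [2], [8]].
Insert 5: 5 bumps 9 from row 1; 9 appends to row 2. P = [[1, 3, 5], [2, 9], [8]].
Insert 7: appended to row 1. P = [[1, 3, 5, 7], [2, 9], [8]].
Insert 4: 4 bumps 5 from row 1; 5 bumps 9 from row 2; 9 appends to row 3. P = [[1, 3, 4, 7], [2, 5], [8, 9]].
Insert 6: 6 bumps 7 from row 1; 7 appends to row 2. P = [[1, 3, 4, 6], [2, 5, 7], [8, 9]].

So P = [[1, 3, 4, 6], [2, 5, 7], [8, 9]], Q = [[1, 3, 5, 7], [2, 6, 9], [4, 8]].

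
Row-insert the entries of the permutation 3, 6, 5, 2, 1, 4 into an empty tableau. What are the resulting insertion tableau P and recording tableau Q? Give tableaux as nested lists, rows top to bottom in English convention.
Insert each entry of the permutation into P by Schensted row insertion, recording in Q the position of each new cell.

Insert 3: appended to row 1. P = [[3]].
Insert 6: appended to row 1. P = [[3, 6]].
Insert 5: 5 bumps 6 from row 1; 6 starts row 2. P = [[3, 5], [6]].
Insert 2: 2 bumps 3 from row 1; 3 bumps 6 from row 2; 6 starts row 3. P = [[2, 5], [3], [6]].
Insert 1: 1 bumps 2 from row 1; 2 bumps 3 from row 2; 3 bumps 6 from row 3; 6 starts row 4. P = [[1, 5], [2], [3], [6]].
Insert 4: 4 bumps 5 from row 1; 5 appends to row 2. P = [[1, 4], [2, 5], [3], [6]].

So P = [[1, 4], [2, 5], [3], [6]], Q = [[1, 2], [3, 6], [4], [5]].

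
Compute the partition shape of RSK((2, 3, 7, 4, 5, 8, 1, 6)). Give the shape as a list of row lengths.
[5, 2, 1]

Row-insert each entry into an empty tableau.

After inserting 2: P = [[2]].
After inserting 3: P = [[2, 3]].
After inserting 7: P = [[2, 3, 7]].
After inserting 4: P = [[2, 3, 4], [7]].
After inserting 5: P = [[2, 3, 4, 5], [7]].
After inserting 8: P = [[2, 3, 4, 5, 8], [7]].
After inserting 1: P = [[1, 3, 4, 5, 8], [2], [7]].
After inserting 6: P = [[1, 3, 4, 5, 6], [2, 8], [7]].

The final insertion tableau P = [[1, 3, 4, 5, 6], [2, 8], [7]] has shape [5, 2, 1].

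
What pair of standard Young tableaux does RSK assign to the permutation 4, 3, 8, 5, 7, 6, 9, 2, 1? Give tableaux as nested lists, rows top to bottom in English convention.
Insert each entry of the permutation into P by Schensted row insertion, recording in Q the position of each new cell.

Insert 4: appended to row 1. P = [[4]].
Insert 3: 3 bumps 4 from row 1; 4 starts row 2. P = [[3], [4]].
Insert 8: appended to row 1. P = [[3, 8], [4]].
Insert 5: 5 bumps 8 from row 1; 8 appends to row 2. P = [[3, 5], [4, 8]].
Insert 7: appended to row 1. P = [[3, 5, 7], [4, 8]].
Insert 6: 6 bumps 7 from row 1; 7 bumps 8 from row 2; 8 starts row 3. P = [[3, 5, 6], [4, 7], [8]].
Insert 9: appended to row 1. P = [[3, 5, 6, 9], [4, 7], [8]].
Insert 2: 2 bumps 3 from row 1; 3 bumps 4 from row 2; 4 bumps 8 from row 3; 8 starts row 4. P = [[2, 5, 6, 9], [3, 7], [4], [8]].
Insert 1: 1 bumps 2 from row 1; 2 bumps 3 from row 2; 3 bumps 4 from row 3; 4 bumps 8 from row 4; 8 starts row 5. P = [[1, 5, 6, 9], [2, 7], [3], [4], [8]].

So P = [[1, 5, 6, 9], [2, 7], [3], [4], [8]], Q = [[1, 3, 5, 7], [2, 4], [6], [8], [9]].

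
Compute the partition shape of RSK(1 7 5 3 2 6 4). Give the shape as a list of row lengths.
RSK row insertion gives P = [[1, 2, 4], [3, 6], [5], [7]], which has shape [3, 2, 1, 1].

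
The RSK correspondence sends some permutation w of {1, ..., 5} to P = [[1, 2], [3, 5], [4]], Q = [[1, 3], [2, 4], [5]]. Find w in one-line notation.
4 1 5 3 2

Reverse the RSK construction: for i from n down to 1, find the cell of Q containing i, remove the entry at that cell from P, and reverse-bump it up through P; the value ejected from row 1 is w(i).

Step i=5: Q has 5 at row 3, column 1; remove 4 from row 3 of P and reverse-bump: 4 enters row 2 and ejects 3; 3 enters row 1 and ejects 2. So w(5) = 2. P is now [[1, 3], [4, 5]].
Step i=4: Q has 4 at row 2, column 2; remove 5 from row 2 of P and reverse-bump: 5 enters row 1 and ejects 3. So w(4) = 3. P is now [[1, 5], [4]].
Step i=3: Q has 3 at row 1, column 2; remove that cell from P, ejecting 5. So w(3) = 5. P is now [[1], [4]].
Step i=2: Q has 2 at row 2, column 1; remove 4 from row 2 of P and reverse-bump: 4 enters row 1 and ejects 1. So w(2) = 1. P is now [[4]].
Step i=1: Q has 1 at row 1, column 1; remove that cell from P, ejecting 4. So w(1) = 4. P is now [].

So w = 4 1 5 3 2.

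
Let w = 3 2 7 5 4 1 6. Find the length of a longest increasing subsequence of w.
3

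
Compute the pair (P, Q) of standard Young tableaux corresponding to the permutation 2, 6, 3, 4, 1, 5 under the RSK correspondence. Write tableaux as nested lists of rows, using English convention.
P = [[1, 3, 4, 5], [2], [6]], Q = [[1, 2, 4, 6], [3], [5]]

Insert each entry of the permutation into P by Schensted row insertion, recording in Q the position of each new cell.

Insert 2: appended to row 1. P = [[2]].
Insert 6: appended to row 1. P = [[2, 6]].
Insert 3: 3 bumps 6 from row 1; 6 starts row 2. P = [[2, 3], [6]].
Insert 4: appended to row 1. P = [[2, 3, 4], [6]].
Insert 1: 1 bumps 2 from row 1; 2 bumps 6 from row 2; 6 starts row 3. P = [[1, 3, 4], [2], [6]].
Insert 5: appended to row 1. P = [[1, 3, 4, 5], [2], [6]].

So P = [[1, 3, 4, 5], [2], [6]], Q = [[1, 2, 4, 6], [3], [5]].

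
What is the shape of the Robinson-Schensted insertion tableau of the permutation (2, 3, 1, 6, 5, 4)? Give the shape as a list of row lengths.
[3, 2, 1]

Row-insert each entry into an empty tableau.

After inserting 2: P = [[2]].
After inserting 3: P = [[2, 3]].
After inserting 1: P = [[1, 3], [2]].
After inserting 6: P = [[1, 3, 6], [2]].
After inserting 5: P = [[1, 3, 5], [2, 6]].
After inserting 4: P = [[1, 3, 4], [2, 5], [6]].

The final insertion tableau P = [[1, 3, 4], [2, 5], [6]] has shape [3, 2, 1].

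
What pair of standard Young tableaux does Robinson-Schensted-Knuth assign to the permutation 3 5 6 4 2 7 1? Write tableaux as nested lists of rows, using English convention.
Insert each entry of the permutation into P by Schensted row insertion, recording in Q the position of each new cell.

Insert 3: appended to row 1. P = [[3]].
Insert 5: appended to row 1. P = [[3, 5]].
Insert 6: appended to row 1. P = [[3, 5, 6]].
Insert 4: 4 bumps 5 from row 1; 5 starts row 2. P = [[3, 4, 6], [5]].
Insert 2: 2 bumps 3 from row 1; 3 bumps 5 from row 2; 5 starts row 3. P = [[2, 4, 6], [3], [5]].
Insert 7: appended to row 1. P = [[2, 4, 6, 7], [3], [5]].
Insert 1: 1 bumps 2 from row 1; 2 bumps 3 from row 2; 3 bumps 5 from row 3; 5 starts row 4. P = [[1, 4, 6, 7], [2], [3], [5]].

So P = [[1, 4, 6, 7], [2], [3], [5]], Q = [[1, 2, 3, 6], [4], [5], [7]].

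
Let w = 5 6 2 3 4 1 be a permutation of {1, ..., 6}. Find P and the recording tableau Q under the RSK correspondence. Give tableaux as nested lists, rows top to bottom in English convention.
Insert each entry of the permutation into P by Schensted row insertion, recording in Q the position of each new cell.

After inserting 5: P = [[5]].
After inserting 6: P = [[5, 6]].
After inserting 2: P = [[2, 6], [5]].
After inserting 3: P = [[2, 3], [5, 6]].
After inserting 4: P = [[2, 3, 4], [5, 6]].
After inserting 1: P = [[1, 3, 4], [2, 6], [5]].

So P = [[1, 3, 4], [2, 6], [5]], Q = [[1, 2, 5], [3, 4], [6]].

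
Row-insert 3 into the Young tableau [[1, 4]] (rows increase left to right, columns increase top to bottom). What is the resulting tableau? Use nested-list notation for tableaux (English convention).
In row 1, 3 replaces 4 (the leftmost entry greater than 3); 4 is bumped to row 2. 4 starts a new row 2. The new tableau is [[1, 3], [4]].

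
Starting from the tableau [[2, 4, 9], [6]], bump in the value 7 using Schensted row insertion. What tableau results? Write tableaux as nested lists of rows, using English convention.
[[2, 4, 7], [6, 9]]

In row 1, 7 replaces 9 (the leftmost entry greater than 7); 9 is bumped to row 2. 9 is appended to row 2. The new tableau is [[2, 4, 7], [6, 9]].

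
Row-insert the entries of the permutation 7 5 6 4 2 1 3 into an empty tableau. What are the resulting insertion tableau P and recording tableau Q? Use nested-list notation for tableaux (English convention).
P = [[1, 3], [2, 6], [4], [5], [7]], Q = [[1, 3], [2, 7], [4], [5], [6]]

Insert each entry of the permutation into P by Schensted row insertion, recording in Q the position of each new cell.

Insert 7: appended to row 1. P = [[7]], Q = [[1]].
Insert 5: 5 bumps 7 from row 1; 7 starts row 2. P = [[5], [7]], Q = [[1], [2]].
Insert 6: appended to row 1. P = [[5, 6], [7]], Q = [[1, 3], [2]].
Insert 4: 4 bumps 5 from row 1; 5 bumps 7 from row 2; 7 starts row 3. P = [[4, 6], [5], [7]], Q = [[1, 3], [2], [4]].
Insert 2: 2 bumps 4 from row 1; 4 bumps 5 from row 2; 5 bumps 7 from row 3; 7 starts row 4. P = [[2, 6], [4], [5], [7]], Q = [[1, 3], [2], [4], [5]].
Insert 1: 1 bumps 2 from row 1; 2 bumps 4 from row 2; 4 bumps 5 from row 3; 5 bumps 7 from row 4; 7 starts row 5. P = [[1, 6], [2], [4], [5], [7]], Q = [[1, 3], [2], [4], [5], [6]].
Insert 3: 3 bumps 6 from row 1; 6 appends to row 2. P = [[1, 3], [2, 6], [4], [5], [7]], Q = [[1, 3], [2, 7], [4], [5], [6]].

So P = [[1, 3], [2, 6], [4], [5], [7]], Q = [[1, 3], [2, 7], [4], [5], [6]].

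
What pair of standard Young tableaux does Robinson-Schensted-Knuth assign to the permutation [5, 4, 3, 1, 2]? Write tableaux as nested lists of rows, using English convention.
P = [[1, 2], [3], [4], [5]], Q = [[1, 5], [2], [3], [4]]

Insert each entry of the permutation into P by Schensted row insertion, recording in Q the position of each new cell.

Insert 5: appended to row 1. P = [[5]].
Insert 4: 4 bumps 5 from row 1; 5 starts row 2. P = [[4], [5]].
Insert 3: 3 bumps 4 from row 1; 4 bumps 5 from row 2; 5 starts row 3. P = [[3], [4], [5]].
Insert 1: 1 bumps 3 from row 1; 3 bumps 4 from row 2; 4 bumps 5 from row 3; 5 starts row 4. P = [[1], [3], [4], [5]].
Insert 2: appended to row 1. P = [[1, 2], [3], [4], [5]].

So P = [[1, 2], [3], [4], [5]], Q = [[1, 5], [2], [3], [4]].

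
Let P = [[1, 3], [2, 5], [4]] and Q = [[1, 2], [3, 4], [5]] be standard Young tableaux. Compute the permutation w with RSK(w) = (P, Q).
4 5 2 3 1

Reverse the RSK construction: for i from n down to 1, find the cell of Q containing i, remove the entry at that cell from P, and reverse-bump it up through P; the value ejected from row 1 is w(i).

Step i=5: Q has 5 at row 3, column 1; remove 4 from row 3 of P and reverse-bump: 4 enters row 2 and ejects 2; 2 enters row 1 and ejects 1. So w(5) = 1. P is now [[2, 3], [4, 5]].
Step i=4: Q has 4 at row 2, column 2; remove 5 from row 2 of P and reverse-bump: 5 enters row 1 and ejects 3. So w(4) = 3. P is now [[2, 5], [4]].
Step i=3: Q has 3 at row 2, column 1; remove 4 from row 2 of P and reverse-bump: 4 enters row 1 and ejects 2. So w(3) = 2. P is now [[4, 5]].
Step i=2: Q has 2 at row 1, column 2; remove that cell from P, ejecting 5. So w(2) = 5. P is now [[4]].
Step i=1: Q has 1 at row 1, column 1; remove that cell from P, ejecting 4. So w(1) = 4. P is now [].

So w = 4 5 2 3 1.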